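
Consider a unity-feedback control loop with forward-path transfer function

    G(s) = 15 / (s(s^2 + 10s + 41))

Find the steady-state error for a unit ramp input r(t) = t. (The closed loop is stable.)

e_ss = 2.733

G(s) has one pole at the origin.
This is a Type 1 system. Kv = lim_{s→0} s·G(s) = 15/41.
e_ss = 1/Kv = 1/(15/41) = 41/15 ≈ 2.733.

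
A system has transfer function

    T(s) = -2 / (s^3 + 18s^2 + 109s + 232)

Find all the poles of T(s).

The poles are the roots of the denominator s^3 + 18s^2 + 109s + 232 = 0.
Trying s = -8: the polynomial evaluates to 0, so (s + 8) is a factor.
Dividing out leaves s^2 + 10s + 29 = 0.
The quadratic formula then gives s = -5 ± 2j.

s = -8, -5 + 2j, -5 - 2j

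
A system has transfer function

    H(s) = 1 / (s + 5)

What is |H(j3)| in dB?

Substitute s = j3: numerator = 1, denominator = 5 + j3.
|H(j3)| = |1| / |5 + j3| = 1 / 5.8310 ≈ 0.1715.
In decibels: 20·log₁₀(0.1715) ≈ -15.3 dB.

|H(j3)|_dB ≈ -15.3 dB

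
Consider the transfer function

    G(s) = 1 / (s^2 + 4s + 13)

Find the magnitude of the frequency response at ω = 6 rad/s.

|G(j6)| ≈ 0.03008

Substitute s = j6: numerator = 1, denominator = -23 + j24.
|G(j6)| = |1| / |-23 + j24| = 1 / 33.242 ≈ 0.03008.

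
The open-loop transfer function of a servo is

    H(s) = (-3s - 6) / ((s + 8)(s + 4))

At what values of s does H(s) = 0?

s = -2

Set the numerator to zero: -3s - 6 = 0, i.e. -3·(s + 2) = 0.
So s = -2.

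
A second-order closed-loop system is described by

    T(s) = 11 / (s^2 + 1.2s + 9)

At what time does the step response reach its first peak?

Comparing s^2 + 1.2s + 9 to s^2 + 2ζωₙs + ωₙ²: ωₙ = 3 rad/s and ζ = 1.2/(2·3) = 0.2.
ζωₙ = 1.2/2 = 0.6, so ω_d = ωₙ√(1−ζ²) = √(ωₙ² − (ζωₙ)²) = √(9 − 0.6²) = √8.64 ≈ 2.939 rad/s.
t_p = π/ω_d = π/2.939 ≈ 1.069 s.

t_p ≈ 1.069 s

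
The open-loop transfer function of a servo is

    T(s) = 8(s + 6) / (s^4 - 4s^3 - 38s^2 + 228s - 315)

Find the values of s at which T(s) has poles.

s = 3, 5, 3, -7

The poles are the roots of the denominator s^4 - 4s^3 - 38s^2 + 228s - 315 = 0.
Trying s = 3: the polynomial evaluates to 0, so (s - 3) is a factor.
Dividing out leaves s^3 - s^2 - 41s + 105 = 0.
This factors further as (s - 5)(s - 3)(s + 7) = 0.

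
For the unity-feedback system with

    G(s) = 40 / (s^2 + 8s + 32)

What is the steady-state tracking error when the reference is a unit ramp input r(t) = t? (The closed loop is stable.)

e_ss = ∞

G(s) has no poles at the origin.
This is a Type 0 system; Kv = lim_{s→0} s·G(s) = 0, so the steady-state error for a ramp input is infinite.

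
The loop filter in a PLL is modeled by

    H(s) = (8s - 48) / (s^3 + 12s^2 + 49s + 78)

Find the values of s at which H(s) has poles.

s = -3 + 2j, -3 - 2j, -6

The poles are the roots of the denominator s^3 + 12s^2 + 49s + 78 = 0.
Trying s = -6: the polynomial evaluates to 0, so (s + 6) is a factor.
Dividing out leaves s^2 + 6s + 13 = 0.
The quadratic formula then gives s = -3 ± 2j.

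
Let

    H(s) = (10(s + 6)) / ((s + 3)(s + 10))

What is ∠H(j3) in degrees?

∠H(j3) ≈ -35.13°

At s = j3: numerator = 60 + j30, denominator = 21 + j39.
∠H = ∠num − ∠den = 26.565° − (61.699°) = -35.13°.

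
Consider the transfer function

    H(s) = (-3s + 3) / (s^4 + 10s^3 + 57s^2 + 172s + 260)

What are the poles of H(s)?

s = -2 ± 4j, -3 ± 2j

The poles are the roots of the denominator s^4 + 10s^3 + 57s^2 + 172s + 260 = 0.
No real roots exist; factor into two real quadratics: (s^2 + 4s + 20)(s^2 + 6s + 13) = 0.
Each quadratic gives a conjugate pair via the quadratic formula.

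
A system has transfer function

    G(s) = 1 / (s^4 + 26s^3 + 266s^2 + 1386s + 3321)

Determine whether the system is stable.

stable

The denominator s^4 + 26s^3 + 266s^2 + 1386s + 3321 factors as (s + 9)^2(s^2 + 8s + 41), giving poles at s = -9, -9, -4 ± 5j.
Since all poles lie strictly in the left half-plane, the system is stable.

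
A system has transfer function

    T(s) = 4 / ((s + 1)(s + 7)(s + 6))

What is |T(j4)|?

|T(j4)| ≈ 0.01669

Substitute s = j4: numerator = 4, denominator = -182 + j156.
|T(j4)| = |4| / |-182 + j156| = 4 / 239.71 ≈ 0.01669.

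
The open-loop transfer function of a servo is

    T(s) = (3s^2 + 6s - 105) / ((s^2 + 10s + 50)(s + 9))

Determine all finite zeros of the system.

s = 5, -7

Set the numerator to zero: 3s^2 + 6s - 105 = 0, i.e. 3·(s^2 + 2s - 35) = 0.
Factoring: (s - 5)(s + 7) = 0.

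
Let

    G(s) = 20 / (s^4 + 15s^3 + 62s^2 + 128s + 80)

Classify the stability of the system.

The denominator s^4 + 15s^3 + 62s^2 + 128s + 80 factors as (s^2 + 4s + 8)(s + 10)(s + 1), giving poles at s = -2 + 2j, -2 - 2j, -10, -1.
Since all poles lie strictly in the left half-plane, the system is stable.

stable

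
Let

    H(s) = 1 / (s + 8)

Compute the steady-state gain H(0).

H(0) = 1/8 ≈ 0.1250

Set s = 0: H(0) = (1) / (8) = 1/8.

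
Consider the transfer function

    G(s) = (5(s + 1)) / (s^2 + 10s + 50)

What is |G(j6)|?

|G(j6)| ≈ 0.4936

Substitute s = j6: numerator = 5 + j30, denominator = 14 + j60.
|G(j6)| = |5 + j30| / |14 + j60| = 30.414 / 61.612 ≈ 0.4936.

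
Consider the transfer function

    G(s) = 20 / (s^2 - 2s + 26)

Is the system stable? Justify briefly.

unstable

The denominator s^2 - 2s + 26 factors as (s^2 - 2s + 26), giving poles at s = 1 ± 5j.
Since the pole(s) at s = 1 + 5j, 1 - 5j lie in the right half-plane, the system is unstable.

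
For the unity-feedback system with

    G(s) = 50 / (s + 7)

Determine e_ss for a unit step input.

e_ss = 0.1228

G(s) has no poles at the origin.
This is a Type 0 system. Kp = lim_{s→0} G(s) = 50/7.
e_ss = 1/(1 + Kp) = 1/(1 + 50/7) = 7/57 ≈ 0.1228.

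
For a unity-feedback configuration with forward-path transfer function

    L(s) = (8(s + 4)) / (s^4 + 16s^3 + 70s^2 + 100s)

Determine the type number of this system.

Type 1

The denominator has 1 factor of s at the origin (free integrator), so this is a Type 1 system.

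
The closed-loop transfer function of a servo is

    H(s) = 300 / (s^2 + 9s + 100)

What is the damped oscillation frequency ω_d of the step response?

ω_d ≈ 8.930 rad/s

Comparing s^2 + 9s + 100 to s^2 + 2ζωₙs + ωₙ²: ωₙ = 10 rad/s and ζ = 9/(2·10) = 0.45.
ζωₙ = 9/2 = 4.5, so ω_d = ωₙ√(1−ζ²) = √(ωₙ² − (ζωₙ)²) = √(100 − 4.5²) = √79.75 ≈ 8.930 rad/s.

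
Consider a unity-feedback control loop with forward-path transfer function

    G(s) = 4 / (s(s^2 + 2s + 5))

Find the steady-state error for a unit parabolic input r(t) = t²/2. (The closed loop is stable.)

e_ss = ∞

G(s) has one pole at the origin.
This is a Type 1 system; Ka = lim_{s→0} s^2·G(s) = 0, so the steady-state error for a parabola input is infinite.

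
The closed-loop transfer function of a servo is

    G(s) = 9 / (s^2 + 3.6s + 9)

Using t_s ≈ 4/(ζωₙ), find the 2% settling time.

Comparing s^2 + 3.6s + 9 to s^2 + 2ζωₙs + ωₙ²: ωₙ = 3 rad/s and ζ = 3.6/(2·3) = 0.6.
ζωₙ = 3.6/2 = 1.8, so t_s ≈ 4/(ζωₙ) = 4/1.8 ≈ 2.222 s.

t_s ≈ 2.222 s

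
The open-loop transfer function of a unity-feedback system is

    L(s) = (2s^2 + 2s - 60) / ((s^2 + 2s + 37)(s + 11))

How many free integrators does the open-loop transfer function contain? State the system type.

Type 0

The denominator has no factor of s at the origin — no free integrator — so this is a Type 0 system.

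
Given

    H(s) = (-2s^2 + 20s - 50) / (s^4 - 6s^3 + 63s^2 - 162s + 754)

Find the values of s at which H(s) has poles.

s = 1 + 5j, 1 - 5j, 2 + 5j, 2 - 5j

The poles are the roots of the denominator s^4 - 6s^3 + 63s^2 - 162s + 754 = 0.
No real roots exist; factor into two real quadratics: (s^2 - 2s + 26)(s^2 - 4s + 29) = 0.
Each quadratic gives a conjugate pair via the quadratic formula.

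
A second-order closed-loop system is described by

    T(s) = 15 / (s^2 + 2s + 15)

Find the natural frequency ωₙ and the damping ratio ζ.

Compare the denominator to the standard form s^2 + 2ζωₙs + ωₙ².
ωₙ² = 15, so ωₙ = √15 ≈ 3.873 rad/s.
2ζωₙ = 2, so ζ = 2/(2·√15) ≈ 0.2582.

ωₙ ≈ 3.873 rad/s, ζ ≈ 0.2582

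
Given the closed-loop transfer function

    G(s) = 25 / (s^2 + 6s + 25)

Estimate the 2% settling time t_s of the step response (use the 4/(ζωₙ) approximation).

t_s ≈ 1.333 s

Comparing s^2 + 6s + 25 to s^2 + 2ζωₙs + ωₙ²: ωₙ = 5 rad/s and ζ = 6/(2·5) = 0.6.
ζωₙ = 6/2 = 3, so t_s ≈ 4/(ζωₙ) = 4/3 ≈ 1.333 s.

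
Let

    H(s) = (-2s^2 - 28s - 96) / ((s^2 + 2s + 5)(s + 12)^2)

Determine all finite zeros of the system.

s = -6, -8

Set the numerator to zero: -2s^2 - 28s - 96 = 0, i.e. -2·(s^2 + 14s + 48) = 0.
Factoring: (s + 6)(s + 8) = 0.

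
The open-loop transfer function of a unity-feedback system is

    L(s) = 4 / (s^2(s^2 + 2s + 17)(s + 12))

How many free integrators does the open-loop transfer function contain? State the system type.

Type 2

The denominator has 2 factors of s at the origin (free integrators), so this is a Type 2 system.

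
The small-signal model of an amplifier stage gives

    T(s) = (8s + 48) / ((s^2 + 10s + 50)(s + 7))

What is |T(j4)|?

|T(j4)| ≈ 0.1363

Substitute s = j4: numerator = 48 + j32, denominator = 78 + j416.
|T(j4)| = |48 + j32| / |78 + j416| = 57.689 / 423.25 ≈ 0.1363.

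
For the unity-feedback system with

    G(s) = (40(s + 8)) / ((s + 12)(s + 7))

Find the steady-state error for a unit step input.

e_ss = 0.2079

G(s) has no poles at the origin.
This is a Type 0 system. Kp = lim_{s→0} G(s) = 320/84 = 80/21.
e_ss = 1/(1 + Kp) = 1/(1 + 80/21) = 21/101 ≈ 0.2079.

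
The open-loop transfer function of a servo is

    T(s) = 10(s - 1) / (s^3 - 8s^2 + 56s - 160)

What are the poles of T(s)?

The poles are the roots of the denominator s^3 - 8s^2 + 56s - 160 = 0.
Trying s = 4: the polynomial evaluates to 0, so (s - 4) is a factor.
Dividing out leaves s^2 - 4s + 40 = 0.
The quadratic formula then gives s = 2 ± 6j.

s = 2 ± 6j, 4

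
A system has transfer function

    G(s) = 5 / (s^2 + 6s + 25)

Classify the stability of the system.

The poles can be read from the denominator factors: s = -3 ± 4j.
Since all poles lie strictly in the left half-plane, the system is stable.

stable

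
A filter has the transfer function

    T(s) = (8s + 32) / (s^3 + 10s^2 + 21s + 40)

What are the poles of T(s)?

s = -1 + 2j, -1 - 2j, -8

The poles are the roots of the denominator s^3 + 10s^2 + 21s + 40 = 0.
Trying s = -8: the polynomial evaluates to 0, so (s + 8) is a factor.
Dividing out leaves s^2 + 2s + 5 = 0.
The quadratic formula then gives s = -1 ± 2j.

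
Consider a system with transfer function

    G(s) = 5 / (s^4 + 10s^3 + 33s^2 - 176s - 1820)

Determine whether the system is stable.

unstable

The denominator s^4 + 10s^3 + 33s^2 - 176s - 1820 factors as (s^2 + 8s + 52)(s + 7)(s - 5), giving poles at s = -4 + 6j, -4 - 6j, -7, 5.
Since the pole(s) at s = 5 lie in the right half-plane, the system is unstable.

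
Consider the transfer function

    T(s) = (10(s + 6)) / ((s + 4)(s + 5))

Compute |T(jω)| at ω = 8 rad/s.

|T(j8)| ≈ 1.185

Substitute s = j8: numerator = 60 + j80, denominator = -44 + j72.
|T(j8)| = |60 + j80| / |-44 + j72| = 100 / 84.380 ≈ 1.185.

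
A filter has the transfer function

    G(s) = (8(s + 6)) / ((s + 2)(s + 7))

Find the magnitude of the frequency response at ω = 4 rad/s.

|G(j4)| = 1.600

Substitute s = j4: numerator = 48 + j32, denominator = -2 + j36.
|G(j4)| = |48 + j32| / |-2 + j36| = 57.689 / 36.056 = 1.600.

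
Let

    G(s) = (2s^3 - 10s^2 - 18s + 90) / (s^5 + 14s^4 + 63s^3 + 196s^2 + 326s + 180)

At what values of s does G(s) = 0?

Set the numerator to zero: 2s^3 - 10s^2 - 18s + 90 = 0, i.e. 2·(s^3 - 5s^2 - 9s + 45) = 0.
Factoring: (s - 5)(s - 3)(s + 3) = 0.

s = 5, 3, -3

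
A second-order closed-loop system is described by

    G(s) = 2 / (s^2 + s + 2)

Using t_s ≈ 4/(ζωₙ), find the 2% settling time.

t_s ≈ 8 s

Comparing s^2 + s + 2 to s^2 + 2ζωₙs + ωₙ²: ωₙ = √2 ≈ 1.414 rad/s and ζ = 1/(2·√2) ≈ 0.3536.
ζωₙ = 1/2 = 0.5, so t_s ≈ 4/(ζωₙ) = 4/0.5 = 8 s.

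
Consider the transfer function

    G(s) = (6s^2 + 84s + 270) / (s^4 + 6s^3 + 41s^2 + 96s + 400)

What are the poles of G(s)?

The poles are the roots of the denominator s^4 + 6s^3 + 41s^2 + 96s + 400 = 0.
No real roots exist; factor into two real quadratics: (s^2 + 16)(s^2 + 6s + 25) = 0.
Each quadratic gives a conjugate pair via the quadratic formula.

s = 4j, -4j, -3 + 4j, -3 - 4j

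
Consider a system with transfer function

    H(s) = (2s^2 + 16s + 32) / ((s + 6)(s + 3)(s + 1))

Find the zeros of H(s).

s = -4, -4

Set the numerator to zero: 2s^2 + 16s + 32 = 0, i.e. 2·(s^2 + 8s + 16) = 0.
Factoring: (s + 4)^2 = 0.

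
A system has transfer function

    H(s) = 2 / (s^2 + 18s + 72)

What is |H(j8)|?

Substitute s = j8: numerator = 2, denominator = 8 + j144.
|H(j8)| = |2| / |8 + j144| = 2 / 144.22 ≈ 0.01387.

|H(j8)| ≈ 0.01387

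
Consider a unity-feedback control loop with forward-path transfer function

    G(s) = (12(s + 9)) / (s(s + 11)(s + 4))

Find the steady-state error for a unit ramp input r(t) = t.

G(s) has one pole at the origin.
This is a Type 1 system. Kv = lim_{s→0} s·G(s) = 108/44 = 27/11.
e_ss = 1/Kv = 1/(27/11) = 11/27 ≈ 0.4074.

e_ss = 0.4074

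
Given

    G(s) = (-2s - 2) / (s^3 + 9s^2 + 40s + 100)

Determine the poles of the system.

s = -2 ± 4j, -5

The poles are the roots of the denominator s^3 + 9s^2 + 40s + 100 = 0.
Trying s = -5: the polynomial evaluates to 0, so (s + 5) is a factor.
Dividing out leaves s^2 + 4s + 20 = 0.
The quadratic formula then gives s = -2 ± 4j.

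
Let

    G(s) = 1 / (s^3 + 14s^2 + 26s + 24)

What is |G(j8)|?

Substitute s = j8: numerator = 1, denominator = -872 - j304.
|G(j8)| = |1| / |-872 - j304| = 1 / 923.47 ≈ 0.001083.

|G(j8)| ≈ 0.001083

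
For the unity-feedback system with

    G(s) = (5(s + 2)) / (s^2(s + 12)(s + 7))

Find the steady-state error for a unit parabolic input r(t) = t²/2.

e_ss = 8.400

G(s) has 2 poles at the origin.
This is a Type 2 system. Ka = lim_{s→0} s^2·G(s) = 10/84 = 5/42.
e_ss = 1/Ka = 1/(5/42) = 42/5 ≈ 8.400.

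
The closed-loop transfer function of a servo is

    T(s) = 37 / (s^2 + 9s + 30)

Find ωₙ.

Compare the denominator to the standard form s^2 + 2ζωₙs + ωₙ².
ωₙ² = 30, so ωₙ = √30 ≈ 5.477 rad/s.

ωₙ ≈ 5.477 rad/s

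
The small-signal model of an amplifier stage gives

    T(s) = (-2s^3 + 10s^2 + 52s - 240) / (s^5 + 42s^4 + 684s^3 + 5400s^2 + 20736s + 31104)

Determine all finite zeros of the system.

Set the numerator to zero: -2s^3 + 10s^2 + 52s - 240 = 0, i.e. -2·(s^3 - 5s^2 - 26s + 120) = 0.
Factoring: (s - 6)(s + 5)(s - 4) = 0.

s = 6, -5, 4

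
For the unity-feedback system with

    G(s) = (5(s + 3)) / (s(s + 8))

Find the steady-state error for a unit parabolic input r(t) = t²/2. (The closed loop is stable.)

e_ss = ∞

G(s) has one pole at the origin.
This is a Type 1 system; Ka = lim_{s→0} s^2·G(s) = 0, so the steady-state error for a parabola input is infinite.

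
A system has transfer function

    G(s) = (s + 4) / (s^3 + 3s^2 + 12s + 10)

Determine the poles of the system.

The poles are the roots of the denominator s^3 + 3s^2 + 12s + 10 = 0.
Trying s = -1: the polynomial evaluates to 0, so (s + 1) is a factor.
Dividing out leaves s^2 + 2s + 10 = 0.
The quadratic formula then gives s = -1 ± 3j.

s = -1 + 3j, -1 - 3j, -1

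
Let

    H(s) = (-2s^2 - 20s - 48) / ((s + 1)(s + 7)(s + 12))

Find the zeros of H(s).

Set the numerator to zero: -2s^2 - 20s - 48 = 0, i.e. -2·(s^2 + 10s + 24) = 0.
Factoring: (s + 4)(s + 6) = 0.

s = -4, -6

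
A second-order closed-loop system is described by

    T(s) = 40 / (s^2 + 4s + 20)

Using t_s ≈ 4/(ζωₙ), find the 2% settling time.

Comparing s^2 + 4s + 20 to s^2 + 2ζωₙs + ωₙ²: ωₙ = √20 ≈ 4.472 rad/s and ζ = 4/(2·√20) ≈ 0.4472.
ζωₙ = 4/2 = 2, so t_s ≈ 4/(ζωₙ) = 4/2 = 2 s.

t_s ≈ 2 s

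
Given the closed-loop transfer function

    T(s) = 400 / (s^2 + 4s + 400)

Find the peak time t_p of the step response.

Comparing s^2 + 4s + 400 to s^2 + 2ζωₙs + ωₙ²: ωₙ = 20 rad/s and ζ = 4/(2·20) = 0.1.
ζωₙ = 4/2 = 2, so ω_d = ωₙ√(1−ζ²) = √(ωₙ² − (ζωₙ)²) = √(400 − 2²) = √396 ≈ 19.90 rad/s.
t_p = π/ω_d = π/19.90 ≈ 0.1579 s.

t_p ≈ 0.1579 s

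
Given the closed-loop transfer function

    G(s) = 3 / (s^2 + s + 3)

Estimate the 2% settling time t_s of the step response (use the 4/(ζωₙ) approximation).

Comparing s^2 + s + 3 to s^2 + 2ζωₙs + ωₙ²: ωₙ = √3 ≈ 1.732 rad/s and ζ = 1/(2·√3) ≈ 0.2887.
ζωₙ = 1/2 = 0.5, so t_s ≈ 4/(ζωₙ) = 4/0.5 = 8 s.

t_s ≈ 8 s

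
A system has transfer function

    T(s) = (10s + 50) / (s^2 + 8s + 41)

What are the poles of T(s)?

s = -4 + 5j, -4 - 5j

The poles are the roots of the denominator s^2 + 8s + 41 = 0.
Using the quadratic formula: s = (-8 ± √(-100))/2 = -4 ± 5j.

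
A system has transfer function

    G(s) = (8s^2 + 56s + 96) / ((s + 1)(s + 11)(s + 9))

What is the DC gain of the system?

G(0) = 32/33 ≈ 0.9697

Set s = 0: G(0) = (96) / (99) = 32/33.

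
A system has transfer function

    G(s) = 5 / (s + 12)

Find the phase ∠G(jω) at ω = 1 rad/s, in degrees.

At s = j1: numerator = 5, denominator = 12 + j1.
∠G = ∠num − ∠den = 0° − (4.7636°) = -4.764°.

∠G(j1) ≈ -4.764°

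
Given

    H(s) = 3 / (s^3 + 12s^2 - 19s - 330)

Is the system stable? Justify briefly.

The denominator s^3 + 12s^2 - 19s - 330 factors as (s + 6)(s + 11)(s - 5), giving poles at s = -6, -11, 5.
Since the pole(s) at s = 5 lie in the right half-plane, the system is unstable.

unstable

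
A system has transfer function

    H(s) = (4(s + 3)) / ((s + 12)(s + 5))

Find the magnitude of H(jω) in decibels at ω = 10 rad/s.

Substitute s = j10: numerator = 12 + j40, denominator = -40 + j170.
|H(j10)| = |12 + j40| / |-40 + j170| = 41.761 / 174.64 ≈ 0.2391.
In decibels: 20·log₁₀(0.2391) ≈ -12.4 dB.

|H(j10)|_dB ≈ -12.4 dB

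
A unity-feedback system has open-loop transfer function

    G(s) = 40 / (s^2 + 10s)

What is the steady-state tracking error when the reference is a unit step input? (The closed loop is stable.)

e_ss = 0

G(s) has one pole at the origin.
This is a Type 1 system; for a step input the steady-state error is zero.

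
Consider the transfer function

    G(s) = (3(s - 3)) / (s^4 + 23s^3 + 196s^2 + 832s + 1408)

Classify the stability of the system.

The denominator s^4 + 23s^3 + 196s^2 + 832s + 1408 factors as (s + 4)(s^2 + 8s + 32)(s + 11), giving poles at s = -4, -4 + 4j, -4 - 4j, -11.
Since all poles lie strictly in the left half-plane, the system is stable.

stable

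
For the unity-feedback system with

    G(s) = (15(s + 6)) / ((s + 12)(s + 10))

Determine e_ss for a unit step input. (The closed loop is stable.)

G(s) has no poles at the origin.
This is a Type 0 system. Kp = lim_{s→0} G(s) = 90/120 = 3/4.
e_ss = 1/(1 + Kp) = 1/(1 + 3/4) = 4/7 ≈ 0.5714.

e_ss = 0.5714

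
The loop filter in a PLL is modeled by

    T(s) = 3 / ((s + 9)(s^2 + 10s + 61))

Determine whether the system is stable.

stable

The poles can be read from the denominator factors: s = -9, -5 ± 6j.
Since all poles lie strictly in the left half-plane, the system is stable.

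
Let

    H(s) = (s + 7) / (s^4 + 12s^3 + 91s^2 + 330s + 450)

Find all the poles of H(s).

The poles are the roots of the denominator s^4 + 12s^3 + 91s^2 + 330s + 450 = 0.
No real roots exist; factor into two real quadratics: (s^2 + 6s + 45)(s^2 + 6s + 10) = 0.
Each quadratic gives a conjugate pair via the quadratic formula.

s = -3 ± 6j, -3 ± j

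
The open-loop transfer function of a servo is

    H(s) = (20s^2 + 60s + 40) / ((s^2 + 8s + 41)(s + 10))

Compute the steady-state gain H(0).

Set s = 0: H(0) = (40) / (410) = 4/41.

H(0) = 4/41 ≈ 0.09756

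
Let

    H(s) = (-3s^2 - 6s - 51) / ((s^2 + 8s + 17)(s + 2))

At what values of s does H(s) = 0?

s = -1 ± 4j

Set the numerator to zero: -3s^2 - 6s - 51 = 0, i.e. -3·(s^2 + 2s + 17) = 0.
Factoring: (s^2 + 2s + 17) = 0.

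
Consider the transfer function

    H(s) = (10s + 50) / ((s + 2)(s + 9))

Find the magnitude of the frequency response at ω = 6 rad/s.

|H(j6)| ≈ 1.142

Substitute s = j6: numerator = 50 + j60, denominator = -18 + j66.
|H(j6)| = |50 + j60| / |-18 + j66| = 78.102 / 68.411 ≈ 1.142.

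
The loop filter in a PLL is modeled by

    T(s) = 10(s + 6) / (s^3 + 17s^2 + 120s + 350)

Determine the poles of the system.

s = -7, -5 ± 5j

The poles are the roots of the denominator s^3 + 17s^2 + 120s + 350 = 0.
Trying s = -7: the polynomial evaluates to 0, so (s + 7) is a factor.
Dividing out leaves s^2 + 10s + 50 = 0.
The quadratic formula then gives s = -5 ± 5j.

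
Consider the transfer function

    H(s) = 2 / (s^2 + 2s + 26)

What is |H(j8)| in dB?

|H(j8)|_dB ≈ -26.3 dB

Substitute s = j8: numerator = 2, denominator = -38 + j16.
|H(j8)| = |2| / |-38 + j16| = 2 / 41.231 ≈ 0.04851.
In decibels: 20·log₁₀(0.04851) ≈ -26.3 dB.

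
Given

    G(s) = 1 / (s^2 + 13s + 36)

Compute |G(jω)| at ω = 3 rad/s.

Substitute s = j3: numerator = 1, denominator = 27 + j39.
|G(j3)| = |1| / |27 + j39| = 1 / 47.434 ≈ 0.02108.

|G(j3)| ≈ 0.02108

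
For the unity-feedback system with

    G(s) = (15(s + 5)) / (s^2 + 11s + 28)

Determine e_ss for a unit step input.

e_ss = 0.2718

G(s) has no poles at the origin.
This is a Type 0 system. Kp = lim_{s→0} G(s) = 75/28.
e_ss = 1/(1 + Kp) = 1/(1 + 75/28) = 28/103 ≈ 0.2718.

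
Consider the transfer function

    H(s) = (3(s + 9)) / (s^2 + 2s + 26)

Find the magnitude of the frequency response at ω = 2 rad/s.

|H(j2)| ≈ 1.237

Substitute s = j2: numerator = 27 + j6, denominator = 22 + j4.
|H(j2)| = |27 + j6| / |22 + j4| = 27.659 / 22.361 ≈ 1.237.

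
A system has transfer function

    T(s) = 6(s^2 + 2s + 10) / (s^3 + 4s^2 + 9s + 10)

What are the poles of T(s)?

s = -1 ± 2j, -2

The poles are the roots of the denominator s^3 + 4s^2 + 9s + 10 = 0.
Trying s = -2: the polynomial evaluates to 0, so (s + 2) is a factor.
Dividing out leaves s^2 + 2s + 5 = 0.
The quadratic formula then gives s = -1 ± 2j.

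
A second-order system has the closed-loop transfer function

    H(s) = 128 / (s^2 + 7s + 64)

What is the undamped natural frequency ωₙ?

ωₙ = 8 rad/s

Compare the denominator to the standard form s^2 + 2ζωₙs + ωₙ².
ωₙ² = 64, so ωₙ = 8 rad/s.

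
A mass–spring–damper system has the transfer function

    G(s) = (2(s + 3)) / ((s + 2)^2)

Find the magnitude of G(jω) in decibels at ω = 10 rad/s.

|G(j10)|_dB ≈ -13.9 dB

Substitute s = j10: numerator = 6 + j20, denominator = -96 + j40.
|G(j10)| = |6 + j20| / |-96 + j40| = 20.881 / 104 ≈ 0.2008.
In decibels: 20·log₁₀(0.2008) ≈ -13.9 dB.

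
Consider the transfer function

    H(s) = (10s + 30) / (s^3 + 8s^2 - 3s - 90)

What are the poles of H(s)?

s = 3, -5, -6

The poles are the roots of the denominator s^3 + 8s^2 - 3s - 90 = 0.
Trying s = 3: the polynomial evaluates to 0, so (s - 3) is a factor.
Dividing out leaves s^2 + 11s + 30 = 0.
Factoring the quadratic: (s + 5)(s + 6) = 0.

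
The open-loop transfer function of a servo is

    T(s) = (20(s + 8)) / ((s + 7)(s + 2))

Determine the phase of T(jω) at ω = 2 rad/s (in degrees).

At s = j2: numerator = 160 + j40, denominator = 10 + j18.
∠T = ∠num − ∠den = 14.036° − (60.945°) = -46.91°.

∠T(j2) ≈ -46.91°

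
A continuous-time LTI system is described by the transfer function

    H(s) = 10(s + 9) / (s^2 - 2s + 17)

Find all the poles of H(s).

The poles are the roots of the denominator s^2 - 2s + 17 = 0.
Using the quadratic formula: s = (2 ± √(-64))/2 = 1 ± 4j.

s = 1 ± 4j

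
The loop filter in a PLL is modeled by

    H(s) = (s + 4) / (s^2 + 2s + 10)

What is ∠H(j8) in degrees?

∠H(j8) ≈ -100.1°

At s = j8: numerator = 4 + j8, denominator = -54 + j16.
∠H = ∠num − ∠den = 63.435° − (163.50°) = -100.1°.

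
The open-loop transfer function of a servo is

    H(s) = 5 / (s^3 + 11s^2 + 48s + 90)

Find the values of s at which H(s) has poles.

s = -3 + 3j, -3 - 3j, -5

The poles are the roots of the denominator s^3 + 11s^2 + 48s + 90 = 0.
Trying s = -5: the polynomial evaluates to 0, so (s + 5) is a factor.
Dividing out leaves s^2 + 6s + 18 = 0.
The quadratic formula then gives s = -3 ± 3j.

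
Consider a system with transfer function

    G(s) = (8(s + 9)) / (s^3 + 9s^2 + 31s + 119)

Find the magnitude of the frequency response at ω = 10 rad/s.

|G(j10)| ≈ 0.1033

Substitute s = j10: numerator = 72 + j80, denominator = -781 - j690.
|G(j10)| = |72 + j80| / |-781 - j690| = 107.63 / 1042.1 ≈ 0.1033.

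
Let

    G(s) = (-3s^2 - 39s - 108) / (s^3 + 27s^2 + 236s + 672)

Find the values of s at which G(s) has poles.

s = -8, -12, -7

The poles are the roots of the denominator s^3 + 27s^2 + 236s + 672 = 0.
Trying s = -8: the polynomial evaluates to 0, so (s + 8) is a factor.
Dividing out leaves s^2 + 19s + 84 = 0.
Factoring the quadratic: (s + 12)(s + 7) = 0.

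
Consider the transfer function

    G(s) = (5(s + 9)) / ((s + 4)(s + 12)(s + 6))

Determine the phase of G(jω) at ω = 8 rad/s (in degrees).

∠G(j8) ≈ -108.6°

At s = j8: numerator = 45 + j40, denominator = -1120 + j640.
∠G = ∠num − ∠den = 41.634° − (150.26°) = -108.6°.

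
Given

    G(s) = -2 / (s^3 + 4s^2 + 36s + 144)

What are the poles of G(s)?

s = ±6j, -4

The poles are the roots of the denominator s^3 + 4s^2 + 36s + 144 = 0.
Trying s = -4: the polynomial evaluates to 0, so (s + 4) is a factor.
Dividing out leaves s^2 + 36 = 0.
The quadratic formula then gives s = 0 ± 6j.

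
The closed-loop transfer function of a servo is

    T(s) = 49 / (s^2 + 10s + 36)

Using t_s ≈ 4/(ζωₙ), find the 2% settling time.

Comparing s^2 + 10s + 36 to s^2 + 2ζωₙs + ωₙ²: ωₙ = 6 rad/s and ζ = 10/(2·6) ≈ 0.8333.
ζωₙ = 10/2 = 5, so t_s ≈ 4/(ζωₙ) = 4/5 = 0.8000 s.

t_s ≈ 0.8000 s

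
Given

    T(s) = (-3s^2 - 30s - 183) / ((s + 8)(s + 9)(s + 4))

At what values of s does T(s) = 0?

Set the numerator to zero: -3s^2 - 30s - 183 = 0, i.e. -3·(s^2 + 10s + 61) = 0.
Factoring: (s^2 + 10s + 61) = 0.

s = -5 ± 6j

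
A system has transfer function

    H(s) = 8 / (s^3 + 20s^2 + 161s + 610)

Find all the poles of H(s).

The poles are the roots of the denominator s^3 + 20s^2 + 161s + 610 = 0.
Trying s = -10: the polynomial evaluates to 0, so (s + 10) is a factor.
Dividing out leaves s^2 + 10s + 61 = 0.
The quadratic formula then gives s = -5 ± 6j.

s = -5 + 6j, -5 - 6j, -10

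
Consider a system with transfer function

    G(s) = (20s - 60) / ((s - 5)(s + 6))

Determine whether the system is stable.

The poles can be read from the denominator factors: s = 5, -6.
Since the pole(s) at s = 5 lie in the right half-plane, the system is unstable.

unstable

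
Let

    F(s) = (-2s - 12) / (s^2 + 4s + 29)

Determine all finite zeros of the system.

Set the numerator to zero: -2s - 12 = 0, i.e. -2·(s + 6) = 0.
So s = -6.

s = -6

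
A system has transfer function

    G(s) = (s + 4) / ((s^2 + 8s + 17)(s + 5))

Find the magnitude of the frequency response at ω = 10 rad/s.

|G(j10)| ≈ 0.008357

Substitute s = j10: numerator = 4 + j10, denominator = -1215 - j430.
|G(j10)| = |4 + j10| / |-1215 - j430| = 10.770 / 1288.8 ≈ 0.008357.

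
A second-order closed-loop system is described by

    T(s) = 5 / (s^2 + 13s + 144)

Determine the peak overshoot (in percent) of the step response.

Comparing s^2 + 13s + 144 to s^2 + 2ζωₙs + ωₙ²: ωₙ = 12 rad/s and ζ = 13/(2·12) ≈ 0.5417.
%OS = 100·exp(−πζ/√(1−ζ²)) = 100·exp(−π·0.5417/√(1−0.5417²)) ≈ 13.2%.

%OS ≈ 13.2%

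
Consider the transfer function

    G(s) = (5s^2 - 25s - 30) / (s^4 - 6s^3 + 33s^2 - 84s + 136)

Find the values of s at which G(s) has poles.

The poles are the roots of the denominator s^4 - 6s^3 + 33s^2 - 84s + 136 = 0.
No real roots exist; factor into two real quadratics: (s^2 - 2s + 17)(s^2 - 4s + 8) = 0.
Each quadratic gives a conjugate pair via the quadratic formula.

s = 1 + 4j, 1 - 4j, 2 + 2j, 2 - 2j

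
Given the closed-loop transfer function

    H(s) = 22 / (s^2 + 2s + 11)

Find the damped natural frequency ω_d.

Comparing s^2 + 2s + 11 to s^2 + 2ζωₙs + ωₙ²: ωₙ = √11 ≈ 3.317 rad/s and ζ = 2/(2·√11) ≈ 0.3015.
ζωₙ = 2/2 = 1, so ω_d = ωₙ√(1−ζ²) = √(ωₙ² − (ζωₙ)²) = √(11 − 1²) = √10 ≈ 3.162 rad/s.

ω_d ≈ 3.162 rad/s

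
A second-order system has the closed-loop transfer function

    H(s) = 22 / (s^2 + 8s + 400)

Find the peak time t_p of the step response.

Comparing s^2 + 8s + 400 to s^2 + 2ζωₙs + ωₙ²: ωₙ = 20 rad/s and ζ = 8/(2·20) = 0.2.
ζωₙ = 8/2 = 4, so ω_d = ωₙ√(1−ζ²) = √(ωₙ² − (ζωₙ)²) = √(400 − 4²) = √384 ≈ 19.60 rad/s.
t_p = π/ω_d = π/19.60 ≈ 0.1603 s.

t_p ≈ 0.1603 s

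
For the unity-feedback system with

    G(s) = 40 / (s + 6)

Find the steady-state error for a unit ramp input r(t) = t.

G(s) has no poles at the origin.
This is a Type 0 system; Kv = lim_{s→0} s·G(s) = 0, so the steady-state error for a ramp input is infinite.

e_ss = ∞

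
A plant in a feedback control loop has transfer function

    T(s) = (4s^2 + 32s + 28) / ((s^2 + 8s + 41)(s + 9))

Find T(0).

T(0) = 28/369 ≈ 0.07588

Set s = 0: T(0) = (28) / (369) = 28/369.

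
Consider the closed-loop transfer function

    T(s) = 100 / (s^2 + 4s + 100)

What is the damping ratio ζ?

ζ = 0.2

Compare the denominator to the standard form s^2 + 2ζωₙs + ωₙ².
ωₙ² = 100, so ωₙ = 10 rad/s.
2ζωₙ = 4, so ζ = 4/(2·10) = 0.2.
With ζ = 0.2 the response is underdamped.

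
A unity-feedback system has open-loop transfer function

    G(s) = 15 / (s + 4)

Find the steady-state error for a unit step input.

G(s) has no poles at the origin.
This is a Type 0 system. Kp = lim_{s→0} G(s) = 15/4.
e_ss = 1/(1 + Kp) = 1/(1 + 15/4) = 4/19 ≈ 0.2105.

e_ss = 0.2105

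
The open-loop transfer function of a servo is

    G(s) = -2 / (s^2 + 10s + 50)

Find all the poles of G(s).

s = -5 ± 5j

The poles are the roots of the denominator s^2 + 10s + 50 = 0.
Using the quadratic formula: s = (-10 ± √(-100))/2 = -5 ± 5j.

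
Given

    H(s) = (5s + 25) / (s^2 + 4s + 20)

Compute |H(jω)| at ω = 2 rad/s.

|H(j2)| ≈ 1.505

Substitute s = j2: numerator = 25 + j10, denominator = 16 + j8.
|H(j2)| = |25 + j10| / |16 + j8| = 26.926 / 17.889 ≈ 1.505.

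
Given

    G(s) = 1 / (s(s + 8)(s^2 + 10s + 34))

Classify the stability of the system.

marginally stable

The poles can be read from the denominator factors: s = 0, -8, -5 ± 3j.
Since the simple pole(s) at s = 0 lie on the jω-axis with none in the right half-plane, the system is marginally stable.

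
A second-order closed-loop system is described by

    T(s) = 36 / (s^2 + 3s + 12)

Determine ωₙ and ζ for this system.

Compare the denominator to the standard form s^2 + 2ζωₙs + ωₙ².
ωₙ² = 12, so ωₙ = √12 ≈ 3.464 rad/s.
2ζωₙ = 3, so ζ = 3/(2·√12) ≈ 0.4330.

ωₙ ≈ 3.464 rad/s, ζ ≈ 0.4330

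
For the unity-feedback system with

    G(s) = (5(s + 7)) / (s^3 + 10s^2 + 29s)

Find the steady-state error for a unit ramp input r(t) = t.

e_ss = 0.8286

G(s) has one pole at the origin.
This is a Type 1 system. Kv = lim_{s→0} s·G(s) = 35/29.
e_ss = 1/Kv = 1/(35/29) = 29/35 ≈ 0.8286.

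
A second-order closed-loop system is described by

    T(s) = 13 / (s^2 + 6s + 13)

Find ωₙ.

ωₙ ≈ 3.606 rad/s

Compare the denominator to the standard form s^2 + 2ζωₙs + ωₙ².
ωₙ² = 13, so ωₙ = √13 ≈ 3.606 rad/s.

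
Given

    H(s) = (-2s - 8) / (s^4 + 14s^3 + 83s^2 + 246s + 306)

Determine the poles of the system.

The poles are the roots of the denominator s^4 + 14s^3 + 83s^2 + 246s + 306 = 0.
No real roots exist; factor into two real quadratics: (s^2 + 6s + 18)(s^2 + 8s + 17) = 0.
Each quadratic gives a conjugate pair via the quadratic formula.

s = -3 + 3j, -3 - 3j, -4 + j, -4 - j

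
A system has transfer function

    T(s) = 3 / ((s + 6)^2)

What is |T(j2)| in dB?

Substitute s = j2: numerator = 3, denominator = 32 + j24.
|T(j2)| = |3| / |32 + j24| = 3 / 40 = 0.07500.
In decibels: 20·log₁₀(0.07500) ≈ -22.5 dB.

|T(j2)|_dB ≈ -22.5 dB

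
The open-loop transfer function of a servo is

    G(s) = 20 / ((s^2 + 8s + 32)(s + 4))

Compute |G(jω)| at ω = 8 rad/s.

Substitute s = j8: numerator = 20, denominator = -640.
|G(j8)| = |20| / |-640| = 20 / 640 = 0.03125.

|G(j8)| = 0.03125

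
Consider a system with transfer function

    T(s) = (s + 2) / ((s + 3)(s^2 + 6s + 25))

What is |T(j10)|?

|T(j10)| ≈ 0.01017

Substitute s = j10: numerator = 2 + j10, denominator = -825 - j570.
|T(j10)| = |2 + j10| / |-825 - j570| = 10.198 / 1002.8 ≈ 0.01017.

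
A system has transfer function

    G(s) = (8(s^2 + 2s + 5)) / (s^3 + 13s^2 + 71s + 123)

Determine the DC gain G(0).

Set s = 0: G(0) = (40) / (123) = 40/123.

G(0) = 40/123 ≈ 0.3252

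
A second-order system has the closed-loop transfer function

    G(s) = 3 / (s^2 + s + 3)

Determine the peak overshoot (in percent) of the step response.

%OS ≈ 38.8%

Comparing s^2 + s + 3 to s^2 + 2ζωₙs + ωₙ²: ωₙ = √3 ≈ 1.732 rad/s and ζ = 1/(2·√3) ≈ 0.2887.
%OS = 100·exp(−πζ/√(1−ζ²)) = 100·exp(−π·0.2887/√(1−0.2887²)) ≈ 38.8%.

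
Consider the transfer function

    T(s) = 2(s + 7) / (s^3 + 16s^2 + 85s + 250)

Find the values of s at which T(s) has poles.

s = -10, -3 + 4j, -3 - 4j

The poles are the roots of the denominator s^3 + 16s^2 + 85s + 250 = 0.
Trying s = -10: the polynomial evaluates to 0, so (s + 10) is a factor.
Dividing out leaves s^2 + 6s + 25 = 0.
The quadratic formula then gives s = -3 ± 4j.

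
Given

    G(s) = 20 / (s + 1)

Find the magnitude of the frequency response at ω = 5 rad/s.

|G(j5)| ≈ 3.922

Substitute s = j5: numerator = 20, denominator = 1 + j5.
|G(j5)| = |20| / |1 + j5| = 20 / 5.0990 ≈ 3.922.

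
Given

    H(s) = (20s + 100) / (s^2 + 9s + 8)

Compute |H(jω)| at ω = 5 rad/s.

|H(j5)| ≈ 2.940

Substitute s = j5: numerator = 100 + j100, denominator = -17 + j45.
|H(j5)| = |100 + j100| / |-17 + j45| = 141.42 / 48.104 ≈ 2.940.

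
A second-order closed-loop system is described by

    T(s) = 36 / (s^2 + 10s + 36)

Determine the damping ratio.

ζ ≈ 0.8333

Compare the denominator to the standard form s^2 + 2ζωₙs + ωₙ².
ωₙ² = 36, so ωₙ = 6 rad/s.
2ζωₙ = 10, so ζ = 10/(2·6) ≈ 0.8333.
With ζ = 0.8333 the response is underdamped.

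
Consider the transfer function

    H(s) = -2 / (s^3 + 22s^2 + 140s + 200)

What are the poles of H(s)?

The poles are the roots of the denominator s^3 + 22s^2 + 140s + 200 = 0.
Trying s = -10: the polynomial evaluates to 0, so (s + 10) is a factor.
Dividing out leaves s^2 + 12s + 20 = 0.
Factoring the quadratic: (s + 2)(s + 10) = 0.

s = -10, -2, -10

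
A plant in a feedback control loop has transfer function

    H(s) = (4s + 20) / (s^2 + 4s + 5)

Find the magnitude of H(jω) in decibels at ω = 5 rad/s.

Substitute s = j5: numerator = 20 + j20, denominator = -20 + j20.
|H(j5)| = |20 + j20| / |-20 + j20| = 28.284 / 28.284 = 1.
In decibels: 20·log₁₀(1) ≈ 0 dB.

|H(j5)|_dB ≈ 0 dB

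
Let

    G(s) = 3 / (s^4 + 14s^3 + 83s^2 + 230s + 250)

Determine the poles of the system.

The poles are the roots of the denominator s^4 + 14s^3 + 83s^2 + 230s + 250 = 0.
No real roots exist; factor into two real quadratics: (s^2 + 6s + 10)(s^2 + 8s + 25) = 0.
Each quadratic gives a conjugate pair via the quadratic formula.

s = -3 + j, -3 - j, -4 + 3j, -4 - 3j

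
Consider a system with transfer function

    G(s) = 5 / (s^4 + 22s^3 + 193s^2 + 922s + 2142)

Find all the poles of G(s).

s = -3 ± 5j, -9, -7

The poles are the roots of the denominator s^4 + 22s^3 + 193s^2 + 922s + 2142 = 0.
Trying s = -9: the polynomial evaluates to 0, so (s + 9) is a factor.
Dividing out leaves s^3 + 13s^2 + 76s + 238 = 0.
This factors further as (s^2 + 6s + 34)(s + 7) = 0.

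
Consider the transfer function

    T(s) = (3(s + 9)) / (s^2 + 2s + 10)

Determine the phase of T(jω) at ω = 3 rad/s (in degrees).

∠T(j3) ≈ -62.10°

At s = j3: numerator = 27 + j9, denominator = 1 + j6.
∠T = ∠num − ∠den = 18.435° − (80.538°) = -62.10°.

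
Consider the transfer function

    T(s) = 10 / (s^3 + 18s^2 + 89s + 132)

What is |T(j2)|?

Substitute s = j2: numerator = 10, denominator = 60 + j170.
|T(j2)| = |10| / |60 + j170| = 10 / 180.28 ≈ 0.05547.

|T(j2)| ≈ 0.05547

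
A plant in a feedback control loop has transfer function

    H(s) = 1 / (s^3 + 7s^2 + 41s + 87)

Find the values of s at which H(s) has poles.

The poles are the roots of the denominator s^3 + 7s^2 + 41s + 87 = 0.
Trying s = -3: the polynomial evaluates to 0, so (s + 3) is a factor.
Dividing out leaves s^2 + 4s + 29 = 0.
The quadratic formula then gives s = -2 ± 5j.

s = -2 + 5j, -2 - 5j, -3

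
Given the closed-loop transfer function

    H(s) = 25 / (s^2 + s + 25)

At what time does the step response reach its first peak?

t_p ≈ 0.6315 s

Comparing s^2 + s + 25 to s^2 + 2ζωₙs + ωₙ²: ωₙ = 5 rad/s and ζ = 1/(2·5) = 0.1.
ζωₙ = 1/2 = 0.5, so ω_d = ωₙ√(1−ζ²) = √(ωₙ² − (ζωₙ)²) = √(25 − 0.5²) = √24.75 ≈ 4.975 rad/s.
t_p = π/ω_d = π/4.975 ≈ 0.6315 s.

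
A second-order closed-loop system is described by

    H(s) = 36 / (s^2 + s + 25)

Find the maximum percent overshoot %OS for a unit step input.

%OS ≈ 72.9%

Comparing s^2 + s + 25 to s^2 + 2ζωₙs + ωₙ²: ωₙ = 5 rad/s and ζ = 1/(2·5) = 0.1.
%OS = 100·exp(−πζ/√(1−ζ²)) = 100·exp(−π·0.1/√(1−0.1²)) ≈ 72.9%.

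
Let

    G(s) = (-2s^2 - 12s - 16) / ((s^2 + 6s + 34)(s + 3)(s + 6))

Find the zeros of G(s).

Set the numerator to zero: -2s^2 - 12s - 16 = 0, i.e. -2·(s^2 + 6s + 8) = 0.
Factoring: (s + 4)(s + 2) = 0.

s = -4, -2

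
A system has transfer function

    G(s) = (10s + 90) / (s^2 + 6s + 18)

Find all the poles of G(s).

s = -3 ± 3j

The poles are the roots of the denominator s^2 + 6s + 18 = 0.
Using the quadratic formula: s = (-6 ± √(-36))/2 = -3 ± 3j.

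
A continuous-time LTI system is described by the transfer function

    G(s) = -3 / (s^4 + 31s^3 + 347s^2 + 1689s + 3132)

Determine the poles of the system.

s = -5 + 2j, -5 - 2j, -12, -9

The poles are the roots of the denominator s^4 + 31s^3 + 347s^2 + 1689s + 3132 = 0.
Trying s = -12: the polynomial evaluates to 0, so (s + 12) is a factor.
Dividing out leaves s^3 + 19s^2 + 119s + 261 = 0.
This factors further as (s^2 + 10s + 29)(s + 9) = 0.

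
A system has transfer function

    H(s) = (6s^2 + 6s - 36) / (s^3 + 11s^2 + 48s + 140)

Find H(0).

Set s = 0: H(0) = (-36) / (140) = -9/35.

H(0) = -9/35 ≈ -0.2571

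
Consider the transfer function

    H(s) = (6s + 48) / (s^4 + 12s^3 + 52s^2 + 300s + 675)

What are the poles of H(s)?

The poles are the roots of the denominator s^4 + 12s^3 + 52s^2 + 300s + 675 = 0.
Trying s = -9: the polynomial evaluates to 0, so (s + 9) is a factor.
Dividing out leaves s^3 + 3s^2 + 25s + 75 = 0.
This factors further as (s^2 + 25)(s + 3) = 0.

s = 5j, -5j, -9, -3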